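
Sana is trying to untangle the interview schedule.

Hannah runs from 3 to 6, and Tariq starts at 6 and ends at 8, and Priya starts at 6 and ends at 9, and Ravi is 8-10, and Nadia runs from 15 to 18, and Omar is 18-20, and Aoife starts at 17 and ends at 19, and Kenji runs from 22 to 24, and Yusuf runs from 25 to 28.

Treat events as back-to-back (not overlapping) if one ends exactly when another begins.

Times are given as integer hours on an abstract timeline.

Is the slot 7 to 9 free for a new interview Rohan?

Hannah: ends 6 at or before Rohan starts 7 → clear.
Tariq: starts 6 before Rohan ends 9, and ends 8 after Rohan starts 7 → overlap.
Priya: starts 6 before Rohan ends 9, and ends 9 after Rohan starts 7 → overlap.
Ravi: starts 8 before Rohan ends 9, and ends 10 after Rohan starts 7 → overlap.
Nadia: starts 15 at or after Rohan ends 9 → clear.
Aoife: starts 17 at or after Rohan ends 9 → clear.
Omar: starts 18 at or after Rohan ends 9 → clear.
Kenji: starts 22 at or after Rohan ends 9 → clear.
Yusuf: starts 25 at or after Rohan ends 9 → clear.
Rohan overlaps Tariq, Priya, Ravi.

No — it overlaps Priya, Ravi, Tariq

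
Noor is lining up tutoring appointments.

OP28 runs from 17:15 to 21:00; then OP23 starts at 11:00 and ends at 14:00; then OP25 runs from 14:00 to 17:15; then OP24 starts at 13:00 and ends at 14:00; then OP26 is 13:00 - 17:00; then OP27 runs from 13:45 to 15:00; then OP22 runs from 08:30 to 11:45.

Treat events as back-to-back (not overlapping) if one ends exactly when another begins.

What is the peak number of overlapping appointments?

Walk through starts and ends in time order (an end at T is processed before a start at T):
08:30 start OP22 → 1
11:00 start OP23 → 2
11:45 end OP22 → 1
13:00 start OP24 → 2
13:00 start OP26 → 3
13:45 start OP27 → 4
14:00 end OP23 → 3
14:00 end OP24 → 2
14:00 start OP25 → 3
15:00 end OP27 → 2
17:00 end OP26 → 1
17:15 end OP25 → 0
17:15 start OP28 → 1
21:00 end OP28 → 0
Peak is 4, at 13:45 (OP23, OP24, OP26, OP27).

4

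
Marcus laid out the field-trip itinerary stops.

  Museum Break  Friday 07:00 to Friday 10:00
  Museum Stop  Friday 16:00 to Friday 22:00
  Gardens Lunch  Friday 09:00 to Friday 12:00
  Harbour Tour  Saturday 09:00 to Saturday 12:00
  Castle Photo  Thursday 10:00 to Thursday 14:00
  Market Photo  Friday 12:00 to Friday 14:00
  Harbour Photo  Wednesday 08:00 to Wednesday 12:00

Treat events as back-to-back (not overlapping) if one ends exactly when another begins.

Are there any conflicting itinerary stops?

Sorted by start: Harbour Photo, Castle Photo, Museum Break, Gardens Lunch, Market Photo, Museum Stop, Harbour Tour.
Castle Photo starts after Harbour Photo ends, so nothing later overlaps Harbour Photo either.
Museum Break starts after Castle Photo ends, so nothing later overlaps Castle Photo either.
Gardens Lunch starts before Museum Break ends → Museum Break and Gardens Lunch overlap.
That's a conflict, so the schedule is not conflict-free.

Yes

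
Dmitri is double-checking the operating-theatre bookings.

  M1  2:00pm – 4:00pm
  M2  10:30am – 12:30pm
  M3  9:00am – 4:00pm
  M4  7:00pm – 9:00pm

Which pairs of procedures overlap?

Two intervals overlap when each starts before the other ends.
Sorted by start: M3, M2, M1, M4.
M2 starts before M3 ends → M3 and M2 overlap.
M1 starts before M3 ends → M3 and M1 overlap.
M4 starts after M3 ends.
M1 starts after M2 ends; M2 is clear from here.
M4 starts after M1 ends.

M1 & M3, M2 & M3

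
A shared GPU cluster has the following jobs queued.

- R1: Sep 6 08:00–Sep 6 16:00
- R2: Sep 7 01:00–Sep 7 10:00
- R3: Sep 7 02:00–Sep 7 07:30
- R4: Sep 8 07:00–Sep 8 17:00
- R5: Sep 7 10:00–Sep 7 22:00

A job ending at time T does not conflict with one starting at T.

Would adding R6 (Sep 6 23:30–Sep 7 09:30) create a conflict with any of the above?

R1: ends Sep 6 16:00 at or before R6 starts Sep 6 23:30 → clear.
R2: starts Sep 7 01:00 before R6 ends Sep 7 09:30, and ends Sep 7 10:00 after R6 starts Sep 6 23:30 → overlap.
R3: starts Sep 7 02:00 before R6 ends Sep 7 09:30, and ends Sep 7 07:30 after R6 starts Sep 6 23:30 → overlap.
R5: starts Sep 7 10:00 at or after R6 ends Sep 7 09:30 → clear.
R4: starts Sep 8 07:00 at or after R6 ends Sep 7 09:30 → clear.
R6 overlaps R2, R3.

Yes — it overlaps R2, R3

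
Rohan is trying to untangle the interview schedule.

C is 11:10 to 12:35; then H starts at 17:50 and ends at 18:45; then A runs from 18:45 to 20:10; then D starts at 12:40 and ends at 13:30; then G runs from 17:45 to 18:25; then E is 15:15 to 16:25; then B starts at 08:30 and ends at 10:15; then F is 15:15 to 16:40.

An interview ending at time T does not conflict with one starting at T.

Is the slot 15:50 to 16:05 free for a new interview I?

B: ends 10:15 at or before I starts 15:50 → clear.
C: ends 12:35 at or before I starts 15:50 → clear.
D: ends 13:30 at or before I starts 15:50 → clear.
E: starts 15:15 before I ends 16:05, and ends 16:25 after I starts 15:50 → overlap.
F: starts 15:15 before I ends 16:05, and ends 16:40 after I starts 15:50 → overlap.
G: starts 17:45 at or after I ends 16:05 → clear.
H: starts 17:50 at or after I ends 16:05 → clear.
A: starts 18:45 at or after I ends 16:05 → clear.
I overlaps E, F.

No — it overlaps E, F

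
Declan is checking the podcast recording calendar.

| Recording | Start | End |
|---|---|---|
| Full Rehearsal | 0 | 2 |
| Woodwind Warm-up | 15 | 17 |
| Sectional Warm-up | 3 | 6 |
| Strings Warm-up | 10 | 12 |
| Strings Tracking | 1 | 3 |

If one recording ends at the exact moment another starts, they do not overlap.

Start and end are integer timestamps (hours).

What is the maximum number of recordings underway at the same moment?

Walk through starts and ends in time order (an end at T is processed before a start at T):
0 start Full Rehearsal → 1
1 start Strings Tracking → 2
2 end Full Rehearsal → 1
3 end Strings Tracking → 0
3 start Sectional Warm-up → 1
6 end Sectional Warm-up → 0
10 start Strings Warm-up → 1
12 end Strings Warm-up → 0
15 start Woodwind Warm-up → 1
17 end Woodwind Warm-up → 0
Peak is 2, at 1 (Full Rehearsal, Strings Tracking).

2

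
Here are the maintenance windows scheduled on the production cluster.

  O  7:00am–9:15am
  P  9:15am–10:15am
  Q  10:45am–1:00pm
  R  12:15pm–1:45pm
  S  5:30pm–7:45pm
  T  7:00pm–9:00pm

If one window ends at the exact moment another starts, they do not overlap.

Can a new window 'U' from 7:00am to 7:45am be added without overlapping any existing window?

O: starts 7:00am before U ends 7:45am, and ends 9:15am after U starts 7:00am → overlap.
P: starts 9:15am at or after U ends 7:45am → clear.
Q: starts 10:45am at or after U ends 7:45am → clear.
R: starts 12:15pm at or after U ends 7:45am → clear.
S: starts 5:30pm at or after U ends 7:45am → clear.
T: starts 7:00pm at or after U ends 7:45am → clear.
U overlaps O.

No — it overlaps O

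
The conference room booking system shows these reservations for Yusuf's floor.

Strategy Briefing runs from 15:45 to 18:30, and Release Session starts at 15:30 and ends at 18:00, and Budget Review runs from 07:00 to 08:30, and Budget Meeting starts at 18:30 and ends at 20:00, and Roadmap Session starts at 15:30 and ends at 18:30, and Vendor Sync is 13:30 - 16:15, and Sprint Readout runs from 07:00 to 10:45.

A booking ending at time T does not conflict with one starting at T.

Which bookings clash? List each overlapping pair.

Budget Review & Sprint Readout, Release Session & Roadmap Session, Release Session & Strategy Briefing, Release Session & Vendor Sync, Roadmap Session & Strategy Briefing, Roadmap Session & Vendor Sync, Strategy Briefing & Vendor Sync

Two intervals overlap when each starts before the other ends.
Sorted by start: Budget Review, Sprint Readout, Vendor Sync, Release Session, Roadmap Session, Strategy Briefing, Budget Meeting.
Sprint Readout starts before Budget Review ends → Budget Review and Sprint Readout overlap.
Vendor Sync starts after Budget Review ends, so nothing later overlaps Budget Review either.
Vendor Sync starts after Sprint Readout ends, so nothing later overlaps Sprint Readout either.
Release Session starts before Vendor Sync ends → Vendor Sync and Release Session overlap.
Roadmap Session starts before Vendor Sync ends → Vendor Sync and Roadmap Session overlap.
Strategy Briefing starts before Vendor Sync ends → Vendor Sync and Strategy Briefing overlap.
Budget Meeting starts after Vendor Sync ends.
Roadmap Session starts before Release Session ends → Release Session and Roadmap Session overlap.
Strategy Briefing starts before Release Session ends → Release Session and Strategy Briefing overlap.
Budget Meeting starts after Release Session ends.
Strategy Briefing starts before Roadmap Session ends → Roadmap Session and Strategy Briefing overlap.
Budget Meeting starts exactly when Roadmap Session ends (back-to-back, no overlap).
Budget Meeting starts exactly when Strategy Briefing ends (back-to-back, no overlap).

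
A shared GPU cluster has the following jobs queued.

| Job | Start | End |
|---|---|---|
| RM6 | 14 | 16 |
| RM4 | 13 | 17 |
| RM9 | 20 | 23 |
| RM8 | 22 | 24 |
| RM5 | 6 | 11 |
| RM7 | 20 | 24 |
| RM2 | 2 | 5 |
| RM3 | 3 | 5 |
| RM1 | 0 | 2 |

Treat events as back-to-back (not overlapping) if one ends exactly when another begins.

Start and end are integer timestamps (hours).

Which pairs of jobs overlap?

RM2 & RM3, RM4 & RM6, RM7 & RM8, RM7 & RM9, RM8 & RM9

Sorted by start: RM1, RM2, RM3, RM5, RM4, RM6, RM7, RM9, RM8.
RM2 starts exactly when RM1 ends (back-to-back, no overlap); RM1 is clear from here.
RM3 starts before RM2 ends → RM2 and RM3 overlap.
RM5 starts after RM2 ends; RM2 is clear from here.
RM5 starts after RM3 ends; RM3 is clear from here.
RM4 starts after RM5 ends; RM5 is clear from here.
RM6 starts before RM4 ends → RM4 and RM6 overlap.
RM7 starts after RM4 ends; RM4 is clear from here.
RM7 starts after RM6 ends; RM6 is clear from here.
RM9 starts before RM7 ends → RM7 and RM9 overlap.
RM8 starts before RM7 ends → RM7 and RM8 overlap.
RM8 starts before RM9 ends → RM9 and RM8 overlap.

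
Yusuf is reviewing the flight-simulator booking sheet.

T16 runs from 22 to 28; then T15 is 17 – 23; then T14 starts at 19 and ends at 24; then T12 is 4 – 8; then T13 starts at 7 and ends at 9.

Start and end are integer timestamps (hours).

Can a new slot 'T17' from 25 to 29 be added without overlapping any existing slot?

No — it overlaps T16

T12: ends 8 at or before T17 starts 25 → clear.
T13: ends 9 at or before T17 starts 25 → clear.
T15: ends 23 at or before T17 starts 25 → clear.
T14: ends 24 at or before T17 starts 25 → clear.
T16: starts 22 before T17 ends 29, and ends 28 after T17 starts 25 → overlap.
T17 overlaps T16.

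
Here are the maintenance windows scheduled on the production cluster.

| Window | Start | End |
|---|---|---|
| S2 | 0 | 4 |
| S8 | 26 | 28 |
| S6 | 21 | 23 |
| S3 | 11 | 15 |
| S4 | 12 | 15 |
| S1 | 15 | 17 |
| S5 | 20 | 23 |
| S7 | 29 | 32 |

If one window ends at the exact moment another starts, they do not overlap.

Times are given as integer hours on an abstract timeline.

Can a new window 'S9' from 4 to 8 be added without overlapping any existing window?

S2: ends 4 at or before S9 starts 4 → clear.
S3: starts 11 at or after S9 ends 8 → clear.
S4: starts 12 at or after S9 ends 8 → clear.
S1: starts 15 at or after S9 ends 8 → clear.
S5: starts 20 at or after S9 ends 8 → clear.
S6: starts 21 at or after S9 ends 8 → clear.
S8: starts 26 at or after S9 ends 8 → clear.
S7: starts 29 at or after S9 ends 8 → clear.

Yes — the slot is free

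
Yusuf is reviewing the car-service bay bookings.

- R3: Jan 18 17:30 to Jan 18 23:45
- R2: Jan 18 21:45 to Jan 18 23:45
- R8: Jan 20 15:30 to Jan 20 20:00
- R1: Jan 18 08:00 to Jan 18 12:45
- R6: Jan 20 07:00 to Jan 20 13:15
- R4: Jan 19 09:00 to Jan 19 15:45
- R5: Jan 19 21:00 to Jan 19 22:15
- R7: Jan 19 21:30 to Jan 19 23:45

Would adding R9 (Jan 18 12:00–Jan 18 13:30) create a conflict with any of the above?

R1: starts Jan 18 08:00 before R9 ends Jan 18 13:30, and ends Jan 18 12:45 after R9 starts Jan 18 12:00 → overlap.
R3: starts Jan 18 17:30 at or after R9 ends Jan 18 13:30 → clear.
R2: starts Jan 18 21:45 at or after R9 ends Jan 18 13:30 → clear.
R4: starts Jan 19 09:00 at or after R9 ends Jan 18 13:30 → clear.
R5: starts Jan 19 21:00 at or after R9 ends Jan 18 13:30 → clear.
R7: starts Jan 19 21:30 at or after R9 ends Jan 18 13:30 → clear.
R6: starts Jan 20 07:00 at or after R9 ends Jan 18 13:30 → clear.
R8: starts Jan 20 15:30 at or after R9 ends Jan 18 13:30 → clear.
R9 overlaps R1.

Yes — it overlaps R1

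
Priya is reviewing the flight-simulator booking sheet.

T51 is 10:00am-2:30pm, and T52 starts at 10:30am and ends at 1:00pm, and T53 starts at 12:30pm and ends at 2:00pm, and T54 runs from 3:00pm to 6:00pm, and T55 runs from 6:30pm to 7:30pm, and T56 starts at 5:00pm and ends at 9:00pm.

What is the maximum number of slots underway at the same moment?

3

Sort all start/end points and keep a running count:
10:00am start T51 → 1
10:30am start T52 → 2
12:30pm start T53 → 3
1:00pm end T52 → 2
2:00pm end T53 → 1
2:30pm end T51 → 0
3:00pm start T54 → 1
5:00pm start T56 → 2
6:00pm end T54 → 1
6:30pm start T55 → 2
7:30pm end T55 → 1
9:00pm end T56 → 0
Peak is 3, at 12:30pm (T51, T52, T53).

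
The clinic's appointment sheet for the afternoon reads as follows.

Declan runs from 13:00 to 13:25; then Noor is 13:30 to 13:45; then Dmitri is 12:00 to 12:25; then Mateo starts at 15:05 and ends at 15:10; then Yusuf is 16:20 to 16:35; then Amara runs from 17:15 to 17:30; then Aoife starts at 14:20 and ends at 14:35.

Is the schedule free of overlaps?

Sorted by start: Dmitri, Declan, Noor, Aoife, Mateo, Yusuf, Amara.
Declan starts after Dmitri ends — done with Dmitri.
Noor starts after Declan ends — done with Declan.
Aoife starts after Noor ends — done with Noor.
Mateo starts after Aoife ends — done with Aoife.
Yusuf starts after Mateo ends — done with Mateo.
Amara starts after Yusuf ends.
Every pair is clear; the schedule has no overlaps.

Yes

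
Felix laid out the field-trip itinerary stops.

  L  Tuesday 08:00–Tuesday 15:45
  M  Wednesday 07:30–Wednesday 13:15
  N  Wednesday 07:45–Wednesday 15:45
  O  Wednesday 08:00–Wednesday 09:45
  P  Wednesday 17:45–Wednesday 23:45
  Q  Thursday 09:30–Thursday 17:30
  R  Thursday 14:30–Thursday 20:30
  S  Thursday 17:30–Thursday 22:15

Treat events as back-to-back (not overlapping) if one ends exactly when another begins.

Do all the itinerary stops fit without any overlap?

No

Sorted by start: L, M, N, O, P, Q, R, S.
M starts after L ends — done with L.
N starts before M ends → M and N overlap.
That's a conflict, so the schedule is not conflict-free.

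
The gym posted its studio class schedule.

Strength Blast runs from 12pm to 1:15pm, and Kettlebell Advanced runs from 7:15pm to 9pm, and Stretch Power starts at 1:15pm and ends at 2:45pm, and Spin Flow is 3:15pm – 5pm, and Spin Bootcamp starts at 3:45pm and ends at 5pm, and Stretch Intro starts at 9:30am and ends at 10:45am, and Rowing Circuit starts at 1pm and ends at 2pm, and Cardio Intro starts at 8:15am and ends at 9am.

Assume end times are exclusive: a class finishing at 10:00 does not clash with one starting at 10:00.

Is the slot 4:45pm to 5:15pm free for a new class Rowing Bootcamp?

Cardio Intro: ends 9am at or before Rowing Bootcamp starts 4:45pm → clear.
Stretch Intro: ends 10:45am at or before Rowing Bootcamp starts 4:45pm → clear.
Strength Blast: ends 1:15pm at or before Rowing Bootcamp starts 4:45pm → clear.
Rowing Circuit: ends 2pm at or before Rowing Bootcamp starts 4:45pm → clear.
Stretch Power: ends 2:45pm at or before Rowing Bootcamp starts 4:45pm → clear.
Spin Flow: starts 3:15pm before Rowing Bootcamp ends 5:15pm, and ends 5pm after Rowing Bootcamp starts 4:45pm → overlap.
Spin Bootcamp: starts 3:45pm before Rowing Bootcamp ends 5:15pm, and ends 5pm after Rowing Bootcamp starts 4:45pm → overlap.
Kettlebell Advanced: starts 7:15pm at or after Rowing Bootcamp ends 5:15pm → clear.
Rowing Bootcamp overlaps Spin Flow, Spin Bootcamp.

No — it overlaps Spin Bootcamp, Spin Flow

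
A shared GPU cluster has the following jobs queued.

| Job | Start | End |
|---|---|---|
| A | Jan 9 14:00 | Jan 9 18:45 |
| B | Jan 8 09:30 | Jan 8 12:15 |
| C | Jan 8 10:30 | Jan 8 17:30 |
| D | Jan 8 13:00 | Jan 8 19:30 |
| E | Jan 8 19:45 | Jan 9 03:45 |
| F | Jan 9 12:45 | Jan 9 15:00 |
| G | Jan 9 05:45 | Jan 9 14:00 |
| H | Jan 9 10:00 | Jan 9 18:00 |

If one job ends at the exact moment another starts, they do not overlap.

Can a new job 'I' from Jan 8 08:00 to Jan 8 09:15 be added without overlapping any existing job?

B: starts Jan 8 09:30 at or after I ends Jan 8 09:15 → clear.
C: starts Jan 8 10:30 at or after I ends Jan 8 09:15 → clear.
D: starts Jan 8 13:00 at or after I ends Jan 8 09:15 → clear.
E: starts Jan 8 19:45 at or after I ends Jan 8 09:15 → clear.
G: starts Jan 9 05:45 at or after I ends Jan 8 09:15 → clear.
H: starts Jan 9 10:00 at or after I ends Jan 8 09:15 → clear.
F: starts Jan 9 12:45 at or after I ends Jan 8 09:15 → clear.
A: starts Jan 9 14:00 at or after I ends Jan 8 09:15 → clear.

Yes — the slot is free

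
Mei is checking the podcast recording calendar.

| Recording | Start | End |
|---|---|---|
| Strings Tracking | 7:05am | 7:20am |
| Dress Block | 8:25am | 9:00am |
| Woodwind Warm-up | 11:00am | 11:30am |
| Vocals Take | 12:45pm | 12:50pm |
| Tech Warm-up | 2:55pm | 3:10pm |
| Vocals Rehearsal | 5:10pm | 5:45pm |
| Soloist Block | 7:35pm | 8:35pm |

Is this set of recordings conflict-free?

Sorted by start: Strings Tracking, Dress Block, Woodwind Warm-up, Vocals Take, Tech Warm-up, Vocals Rehearsal, Soloist Block.
Dress Block starts after Strings Tracking ends, so nothing later overlaps Strings Tracking either.
Woodwind Warm-up starts after Dress Block ends, so nothing later overlaps Dress Block either.
Vocals Take starts after Woodwind Warm-up ends, so nothing later overlaps Woodwind Warm-up either.
Tech Warm-up starts after Vocals Take ends, so nothing later overlaps Vocals Take either.
Vocals Rehearsal starts after Tech Warm-up ends, so nothing later overlaps Tech Warm-up either.
Soloist Block starts after Vocals Rehearsal ends.
Every pair is clear; the schedule has no overlaps.

Yes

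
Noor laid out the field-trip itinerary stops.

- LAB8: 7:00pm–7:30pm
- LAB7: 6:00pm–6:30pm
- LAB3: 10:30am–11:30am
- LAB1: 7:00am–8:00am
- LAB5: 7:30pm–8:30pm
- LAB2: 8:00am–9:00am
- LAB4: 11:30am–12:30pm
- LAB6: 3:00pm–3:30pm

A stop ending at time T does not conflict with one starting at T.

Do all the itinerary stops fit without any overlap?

Sorted by start: LAB1, LAB2, LAB3, LAB4, LAB6, LAB7, LAB8, LAB5.
LAB2 starts exactly when LAB1 ends (back-to-back, no overlap); LAB1 is clear from here.
LAB3 starts after LAB2 ends; LAB2 is clear from here.
LAB4 starts exactly when LAB3 ends (back-to-back, no overlap); LAB3 is clear from here.
LAB6 starts after LAB4 ends; LAB4 is clear from here.
LAB7 starts after LAB6 ends; LAB6 is clear from here.
LAB8 starts after LAB7 ends; LAB7 is clear from here.
LAB5 starts exactly when LAB8 ends (back-to-back, no overlap).
Every pair is clear; the schedule has no overlaps.

Yes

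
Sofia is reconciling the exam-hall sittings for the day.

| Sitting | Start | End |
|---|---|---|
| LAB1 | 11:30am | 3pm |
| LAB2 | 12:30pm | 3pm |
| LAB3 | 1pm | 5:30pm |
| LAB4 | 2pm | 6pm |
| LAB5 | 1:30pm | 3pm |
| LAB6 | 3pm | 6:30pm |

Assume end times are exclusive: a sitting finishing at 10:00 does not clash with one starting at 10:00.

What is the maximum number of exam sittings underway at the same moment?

Sort all start/end points and keep a running count:
11:30am start LAB1 → 1
12:30pm start LAB2 → 2
1pm start LAB3 → 3
1:30pm start LAB5 → 4
2pm start LAB4 → 5
3pm end LAB1 → 4
3pm end LAB2 → 3
3pm end LAB5 → 2
3pm start LAB6 → 3
5:30pm end LAB3 → 2
6pm end LAB4 → 1
6:30pm end LAB6 → 0
Peak is 5, at 2pm (LAB1, LAB2, LAB3, LAB4, LAB5).

5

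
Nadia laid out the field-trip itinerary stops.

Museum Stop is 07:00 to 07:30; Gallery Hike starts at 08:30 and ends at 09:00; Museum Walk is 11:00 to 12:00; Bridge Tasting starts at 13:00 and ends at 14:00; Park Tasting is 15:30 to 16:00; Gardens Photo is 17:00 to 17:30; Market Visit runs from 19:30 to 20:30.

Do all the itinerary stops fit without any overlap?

Sorted by start: Museum Stop, Gallery Hike, Museum Walk, Bridge Tasting, Park Tasting, Gardens Photo, Market Visit.
Gallery Hike starts after Museum Stop ends; Museum Stop is clear from here.
Museum Walk starts after Gallery Hike ends; Gallery Hike is clear from here.
Bridge Tasting starts after Museum Walk ends; Museum Walk is clear from here.
Park Tasting starts after Bridge Tasting ends; Bridge Tasting is clear from here.
Gardens Photo starts after Park Tasting ends; Park Tasting is clear from here.
Market Visit starts after Gardens Photo ends.
Every pair is clear; the schedule has no overlaps.

Yes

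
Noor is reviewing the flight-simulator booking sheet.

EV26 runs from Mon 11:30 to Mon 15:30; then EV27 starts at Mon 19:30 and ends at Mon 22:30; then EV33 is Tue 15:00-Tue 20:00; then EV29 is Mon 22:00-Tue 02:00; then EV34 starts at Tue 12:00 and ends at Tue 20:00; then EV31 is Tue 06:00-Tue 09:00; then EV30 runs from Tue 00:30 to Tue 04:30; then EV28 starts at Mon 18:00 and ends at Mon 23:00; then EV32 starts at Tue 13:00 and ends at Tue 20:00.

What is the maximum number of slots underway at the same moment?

3

Sweep the timeline, counting +1 at each start and −1 at each end (ends before starts at a tie):
Mon 11:30 start EV26 → 1
Mon 15:30 end EV26 → 0
Mon 18:00 start EV28 → 1
Mon 19:30 start EV27 → 2
Mon 22:00 start EV29 → 3
Mon 22:30 end EV27 → 2
Mon 23:00 end EV28 → 1
Tue 00:30 start EV30 → 2
Tue 02:00 end EV29 → 1
Tue 04:30 end EV30 → 0
Tue 06:00 start EV31 → 1
Tue 09:00 end EV31 → 0
Tue 12:00 start EV34 → 1
Tue 13:00 start EV32 → 2
Tue 15:00 start EV33 → 3
Tue 20:00 end EV32 → 2
Tue 20:00 end EV33 → 1
Tue 20:00 end EV34 → 0
Peak is 3, at Mon 22:00 (EV27, EV28, EV29).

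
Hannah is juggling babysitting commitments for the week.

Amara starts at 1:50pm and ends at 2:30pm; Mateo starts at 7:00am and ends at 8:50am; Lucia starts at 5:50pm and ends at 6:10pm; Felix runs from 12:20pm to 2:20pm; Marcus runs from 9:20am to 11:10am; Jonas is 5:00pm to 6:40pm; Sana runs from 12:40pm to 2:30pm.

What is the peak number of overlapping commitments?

Walk through starts and ends in time order (an end at T is processed before a start at T):
7:00am start Mateo → 1
8:50am end Mateo → 0
9:20am start Marcus → 1
11:10am end Marcus → 0
12:20pm start Felix → 1
12:40pm start Sana → 2
1:50pm start Amara → 3
2:20pm end Felix → 2
2:30pm end Amara → 1
2:30pm end Sana → 0
5:00pm start Jonas → 1
5:50pm start Lucia → 2
6:10pm end Lucia → 1
6:40pm end Jonas → 0
Peak is 3, at 1:50pm (Amara, Felix, Sana).

3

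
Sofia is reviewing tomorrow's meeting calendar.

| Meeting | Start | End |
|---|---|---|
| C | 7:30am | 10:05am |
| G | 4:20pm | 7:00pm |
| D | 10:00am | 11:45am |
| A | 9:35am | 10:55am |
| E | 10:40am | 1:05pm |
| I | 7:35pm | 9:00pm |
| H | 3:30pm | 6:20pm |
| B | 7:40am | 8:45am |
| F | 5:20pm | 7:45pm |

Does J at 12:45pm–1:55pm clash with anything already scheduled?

C: ends 10:05am at or before J starts 12:45pm → clear.
B: ends 8:45am at or before J starts 12:45pm → clear.
A: ends 10:55am at or before J starts 12:45pm → clear.
D: ends 11:45am at or before J starts 12:45pm → clear.
E: starts 10:40am before J ends 1:55pm, and ends 1:05pm after J starts 12:45pm → overlap.
H: starts 3:30pm at or after J ends 1:55pm → clear.
G: starts 4:20pm at or after J ends 1:55pm → clear.
F: starts 5:20pm at or after J ends 1:55pm → clear.
I: starts 7:35pm at or after J ends 1:55pm → clear.
J overlaps E.

Yes — it overlaps E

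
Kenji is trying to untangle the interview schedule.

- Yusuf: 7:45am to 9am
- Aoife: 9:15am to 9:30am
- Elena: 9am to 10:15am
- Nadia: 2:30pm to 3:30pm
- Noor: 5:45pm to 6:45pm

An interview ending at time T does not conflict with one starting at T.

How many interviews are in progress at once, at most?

Sort all start/end points and keep a running count:
7:45am start Yusuf → 1
9am end Yusuf → 0
9am start Elena → 1
9:15am start Aoife → 2
9:30am end Aoife → 1
10:15am end Elena → 0
2:30pm start Nadia → 1
3:30pm end Nadia → 0
5:45pm start Noor → 1
6:45pm end Noor → 0
Peak is 2, at 9:15am (Aoife, Elena).

2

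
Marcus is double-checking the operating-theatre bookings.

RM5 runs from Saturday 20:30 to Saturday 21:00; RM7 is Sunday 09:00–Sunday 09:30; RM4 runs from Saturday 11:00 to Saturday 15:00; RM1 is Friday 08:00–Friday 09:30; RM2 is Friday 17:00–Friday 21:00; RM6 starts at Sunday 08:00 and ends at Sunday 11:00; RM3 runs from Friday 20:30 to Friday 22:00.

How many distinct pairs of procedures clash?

Two intervals overlap when each starts before the other ends.
Sorted by start: RM1, RM2, RM3, RM4, RM5, RM6, RM7.
RM2 starts after RM1 ends — done with RM1.
RM3 starts before RM2 ends → RM2 and RM3 overlap.
RM4 starts after RM2 ends — done with RM2.
RM4 starts after RM3 ends — done with RM3.
RM5 starts after RM4 ends — done with RM4.
RM6 starts after RM5 ends — done with RM5.
RM7 starts before RM6 ends → RM6 and RM7 overlap.
Overlapping pairs: RM2 & RM3, RM6 & RM7 — 2 in total.

2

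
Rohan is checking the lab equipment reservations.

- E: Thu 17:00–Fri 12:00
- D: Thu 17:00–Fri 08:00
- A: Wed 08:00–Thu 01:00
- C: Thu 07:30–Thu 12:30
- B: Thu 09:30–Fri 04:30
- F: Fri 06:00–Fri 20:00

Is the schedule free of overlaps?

No

Check each pair: they overlap iff neither finishes before the other starts.
Sorted by start: A, C, B, D, E, F.
C starts after A ends, so A has no further overlaps.
B starts before C ends → C and B overlap.
That's a conflict, so the schedule is not conflict-free.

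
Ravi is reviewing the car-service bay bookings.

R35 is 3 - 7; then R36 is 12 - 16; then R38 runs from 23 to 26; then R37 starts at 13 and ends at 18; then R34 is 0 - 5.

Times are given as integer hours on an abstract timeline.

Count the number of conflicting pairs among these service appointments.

2

Sorted by start: R34, R35, R36, R37, R38.
R35 starts before R34 ends → R34 and R35 overlap.
R36 starts after R34 ends — done with R34.
R36 starts after R35 ends — done with R35.
R37 starts before R36 ends → R36 and R37 overlap.
R38 starts after R36 ends.
R38 starts after R37 ends.
Overlapping pairs: R34 & R35, R36 & R37 — 2 in total.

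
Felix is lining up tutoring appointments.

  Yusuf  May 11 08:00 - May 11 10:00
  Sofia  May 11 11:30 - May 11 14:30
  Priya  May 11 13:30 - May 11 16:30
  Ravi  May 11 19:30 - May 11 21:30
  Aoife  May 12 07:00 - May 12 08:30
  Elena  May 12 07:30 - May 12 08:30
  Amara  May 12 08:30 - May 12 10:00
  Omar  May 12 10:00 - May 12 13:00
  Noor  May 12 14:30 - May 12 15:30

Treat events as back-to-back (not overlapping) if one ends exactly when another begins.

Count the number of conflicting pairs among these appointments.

Sorted by start: Yusuf, Sofia, Priya, Ravi, Aoife, Elena, Amara, Omar, Noor.
Sofia starts after Yusuf ends — done with Yusuf.
Priya starts before Sofia ends → Sofia and Priya overlap.
Ravi starts after Sofia ends — done with Sofia.
Ravi starts after Priya ends — done with Priya.
Aoife starts after Ravi ends — done with Ravi.
Elena starts before Aoife ends → Aoife and Elena overlap.
Amara starts exactly when Aoife ends (back-to-back, no overlap) — done with Aoife.
Amara starts exactly when Elena ends (back-to-back, no overlap) — done with Elena.
Omar starts exactly when Amara ends (back-to-back, no overlap) — done with Amara.
Noor starts after Omar ends.
Overlapping pairs: Aoife & Elena, Priya & Sofia — 2 in total.

2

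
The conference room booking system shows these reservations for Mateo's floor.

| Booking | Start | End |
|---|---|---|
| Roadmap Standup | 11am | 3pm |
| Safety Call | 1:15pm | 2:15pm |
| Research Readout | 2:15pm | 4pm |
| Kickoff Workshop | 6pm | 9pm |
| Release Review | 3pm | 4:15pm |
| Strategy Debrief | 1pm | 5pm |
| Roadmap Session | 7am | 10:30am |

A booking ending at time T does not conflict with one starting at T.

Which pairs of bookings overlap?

Release Review & Research Readout, Release Review & Strategy Debrief, Research Readout & Roadmap Standup, Research Readout & Strategy Debrief, Roadmap Standup & Safety Call, Roadmap Standup & Strategy Debrief, Safety Call & Strategy Debrief

Sorted by start: Roadmap Session, Roadmap Standup, Strategy Debrief, Safety Call, Research Readout, Release Review, Kickoff Workshop.
Roadmap Standup starts after Roadmap Session ends, so nothing later overlaps Roadmap Session either.
Strategy Debrief starts before Roadmap Standup ends → Roadmap Standup and Strategy Debrief overlap.
Safety Call starts before Roadmap Standup ends → Roadmap Standup and Safety Call overlap.
Research Readout starts before Roadmap Standup ends → Roadmap Standup and Research Readout overlap.
Release Review starts exactly when Roadmap Standup ends (back-to-back, no overlap), so nothing later overlaps Roadmap Standup either.
Safety Call starts before Strategy Debrief ends → Strategy Debrief and Safety Call overlap.
Research Readout starts before Strategy Debrief ends → Strategy Debrief and Research Readout overlap.
Release Review starts before Strategy Debrief ends → Strategy Debrief and Release Review overlap.
Kickoff Workshop starts after Strategy Debrief ends.
Research Readout starts exactly when Safety Call ends (back-to-back, no overlap), so nothing later overlaps Safety Call either.
Release Review starts before Research Readout ends → Research Readout and Release Review overlap.
Kickoff Workshop starts after Research Readout ends.
Kickoff Workshop starts after Release Review ends.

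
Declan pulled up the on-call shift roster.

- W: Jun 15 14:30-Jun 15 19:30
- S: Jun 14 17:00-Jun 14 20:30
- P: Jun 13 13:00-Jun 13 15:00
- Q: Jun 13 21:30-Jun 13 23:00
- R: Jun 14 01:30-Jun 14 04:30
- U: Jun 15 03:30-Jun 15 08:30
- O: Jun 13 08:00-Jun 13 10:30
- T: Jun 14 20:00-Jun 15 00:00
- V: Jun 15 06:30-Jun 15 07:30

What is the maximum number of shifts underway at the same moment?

Sort all start/end points and keep a running count:
Jun 13 08:00 start O → 1
Jun 13 10:30 end O → 0
Jun 13 13:00 start P → 1
Jun 13 15:00 end P → 0
Jun 13 21:30 start Q → 1
Jun 13 23:00 end Q → 0
Jun 14 01:30 start R → 1
Jun 14 04:30 end R → 0
Jun 14 17:00 start S → 1
Jun 14 20:00 start T → 2
Jun 14 20:30 end S → 1
Jun 15 00:00 end T → 0
Jun 15 03:30 start U → 1
Jun 15 06:30 start V → 2
Jun 15 07:30 end V → 1
Jun 15 08:30 end U → 0
Jun 15 14:30 start W → 1
Jun 15 19:30 end W → 0
Peak is 2, at Jun 14 20:00 (S, T).

2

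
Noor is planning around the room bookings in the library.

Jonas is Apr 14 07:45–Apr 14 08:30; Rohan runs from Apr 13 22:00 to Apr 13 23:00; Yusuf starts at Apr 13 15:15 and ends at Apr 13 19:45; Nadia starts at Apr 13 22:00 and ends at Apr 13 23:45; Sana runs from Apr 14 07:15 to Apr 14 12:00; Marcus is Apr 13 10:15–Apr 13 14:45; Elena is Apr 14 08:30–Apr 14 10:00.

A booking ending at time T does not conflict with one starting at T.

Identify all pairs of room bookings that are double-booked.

Elena & Sana, Jonas & Sana, Nadia & Rohan

Sorted by start: Marcus, Yusuf, Nadia, Rohan, Sana, Jonas, Elena.
Yusuf starts after Marcus ends; Marcus is clear from here.
Nadia starts after Yusuf ends; Yusuf is clear from here.
Rohan starts before Nadia ends → Nadia and Rohan overlap.
Sana starts after Nadia ends; Nadia is clear from here.
Sana starts after Rohan ends; Rohan is clear from here.
Jonas starts before Sana ends → Sana and Jonas overlap.
Elena starts before Sana ends → Sana and Elena overlap.
Elena starts exactly when Jonas ends (back-to-back, no overlap).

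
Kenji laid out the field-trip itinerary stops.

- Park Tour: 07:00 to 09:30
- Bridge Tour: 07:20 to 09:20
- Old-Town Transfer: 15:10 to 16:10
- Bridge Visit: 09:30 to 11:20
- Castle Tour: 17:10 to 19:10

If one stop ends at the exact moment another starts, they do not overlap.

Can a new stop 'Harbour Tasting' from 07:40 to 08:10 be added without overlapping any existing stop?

Park Tour: starts 07:00 before Harbour Tasting ends 08:10, and ends 09:30 after Harbour Tasting starts 07:40 → overlap.
Bridge Tour: starts 07:20 before Harbour Tasting ends 08:10, and ends 09:20 after Harbour Tasting starts 07:40 → overlap.
Bridge Visit: starts 09:30 at or after Harbour Tasting ends 08:10 → clear.
Old-Town Transfer: starts 15:10 at or after Harbour Tasting ends 08:10 → clear.
Castle Tour: starts 17:10 at or after Harbour Tasting ends 08:10 → clear.
Harbour Tasting overlaps Park Tour, Bridge Tour.

No — it overlaps Bridge Tour, Park Tour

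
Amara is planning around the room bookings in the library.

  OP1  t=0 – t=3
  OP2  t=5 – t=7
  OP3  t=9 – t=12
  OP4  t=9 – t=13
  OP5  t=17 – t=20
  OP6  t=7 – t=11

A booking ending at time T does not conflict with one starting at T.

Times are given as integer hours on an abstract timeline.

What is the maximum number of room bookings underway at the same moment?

Walk through starts and ends in time order (an end at T is processed before a start at T):
t=0 start OP1 → 1
t=3 end OP1 → 0
t=5 start OP2 → 1
t=7 end OP2 → 0
t=7 start OP6 → 1
t=9 start OP3 → 2
t=9 start OP4 → 3
t=11 end OP6 → 2
t=12 end OP3 → 1
t=13 end OP4 → 0
t=17 start OP5 → 1
t=20 end OP5 → 0
Peak is 3, at t=9 (OP3, OP4, OP6).

3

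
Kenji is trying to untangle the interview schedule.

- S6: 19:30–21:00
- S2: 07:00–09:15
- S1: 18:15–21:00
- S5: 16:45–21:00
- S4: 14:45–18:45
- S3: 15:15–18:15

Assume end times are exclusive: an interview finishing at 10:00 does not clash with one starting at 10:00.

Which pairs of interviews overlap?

S1 & S4, S1 & S5, S1 & S6, S3 & S4, S3 & S5, S4 & S5, S5 & S6

Sorted by start: S2, S4, S3, S5, S1, S6.
S4 starts after S2 ends, so S2 has no further overlaps.
S3 starts before S4 ends → S4 and S3 overlap.
S5 starts before S4 ends → S4 and S5 overlap.
S1 starts before S4 ends → S4 and S1 overlap.
S6 starts after S4 ends.
S5 starts before S3 ends → S3 and S5 overlap.
S1 starts exactly when S3 ends (back-to-back, no overlap), so S3 has no further overlaps.
S1 starts before S5 ends → S5 and S1 overlap.
S6 starts before S5 ends → S5 and S6 overlap.
S6 starts before S1 ends → S1 and S6 overlap.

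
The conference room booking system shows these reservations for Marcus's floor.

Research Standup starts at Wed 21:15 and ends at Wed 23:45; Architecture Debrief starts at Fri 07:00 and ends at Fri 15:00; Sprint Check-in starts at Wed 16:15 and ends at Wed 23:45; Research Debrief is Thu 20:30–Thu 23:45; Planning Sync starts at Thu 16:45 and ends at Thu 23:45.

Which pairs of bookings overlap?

Sorted by start: Sprint Check-in, Research Standup, Planning Sync, Research Debrief, Architecture Debrief.
Research Standup starts before Sprint Check-in ends → Sprint Check-in and Research Standup overlap.
Planning Sync starts after Sprint Check-in ends — done with Sprint Check-in.
Planning Sync starts after Research Standup ends — done with Research Standup.
Research Debrief starts before Planning Sync ends → Planning Sync and Research Debrief overlap.
Architecture Debrief starts after Planning Sync ends.
Architecture Debrief starts after Research Debrief ends.

Planning Sync & Research Debrief, Research Standup & Sprint Check-in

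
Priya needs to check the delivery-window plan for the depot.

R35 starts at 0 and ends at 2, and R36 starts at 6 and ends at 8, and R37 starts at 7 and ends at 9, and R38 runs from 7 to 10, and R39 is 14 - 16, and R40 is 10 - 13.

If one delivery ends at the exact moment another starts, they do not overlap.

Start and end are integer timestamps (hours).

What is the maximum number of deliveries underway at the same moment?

Sweep the timeline, counting +1 at each start and −1 at each end (ends before starts at a tie):
0 start R35 → 1
2 end R35 → 0
6 start R36 → 1
7 start R37 → 2
7 start R38 → 3
8 end R36 → 2
9 end R37 → 1
10 end R38 → 0
10 start R40 → 1
13 end R40 → 0
14 start R39 → 1
16 end R39 → 0
Peak is 3, at 7 (R36, R37, R38).

3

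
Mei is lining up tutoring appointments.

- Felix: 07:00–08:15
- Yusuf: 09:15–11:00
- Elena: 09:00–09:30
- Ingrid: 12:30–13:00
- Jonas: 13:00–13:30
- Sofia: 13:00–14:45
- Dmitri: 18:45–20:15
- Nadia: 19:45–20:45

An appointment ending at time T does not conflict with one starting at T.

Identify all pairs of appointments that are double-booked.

Dmitri & Nadia, Elena & Yusuf, Jonas & Sofia

Check each pair: they overlap iff neither finishes before the other starts.
Sorted by start: Felix, Elena, Yusuf, Ingrid, Jonas, Sofia, Dmitri, Nadia.
Elena starts after Felix ends; Felix is clear from here.
Yusuf starts before Elena ends → Elena and Yusuf overlap.
Ingrid starts after Elena ends; Elena is clear from here.
Ingrid starts after Yusuf ends; Yusuf is clear from here.
Jonas starts exactly when Ingrid ends (back-to-back, no overlap); Ingrid is clear from here.
Sofia starts before Jonas ends → Jonas and Sofia overlap.
Dmitri starts after Jonas ends; Jonas is clear from here.
Dmitri starts after Sofia ends; Sofia is clear from here.
Nadia starts before Dmitri ends → Dmitri and Nadia overlap.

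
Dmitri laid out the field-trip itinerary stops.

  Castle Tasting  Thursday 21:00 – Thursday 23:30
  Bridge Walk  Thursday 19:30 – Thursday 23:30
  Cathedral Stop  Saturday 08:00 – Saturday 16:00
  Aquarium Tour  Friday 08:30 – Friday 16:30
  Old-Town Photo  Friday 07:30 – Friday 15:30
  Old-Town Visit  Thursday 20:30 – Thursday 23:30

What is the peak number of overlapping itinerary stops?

3

Sweep the timeline, counting +1 at each start and −1 at each end (ends before starts at a tie):
Thursday 19:30 start Bridge Walk → 1
Thursday 20:30 start Old-Town Visit → 2
Thursday 21:00 start Castle Tasting → 3
Thursday 23:30 end Bridge Walk → 2
Thursday 23:30 end Castle Tasting → 1
Thursday 23:30 end Old-Town Visit → 0
Friday 07:30 start Old-Town Photo → 1
Friday 08:30 start Aquarium Tour → 2
Friday 15:30 end Old-Town Photo → 1
Friday 16:30 end Aquarium Tour → 0
Saturday 08:00 start Cathedral Stop → 1
Saturday 16:00 end Cathedral Stop → 0
Peak is 3, at Thursday 21:00 (Bridge Walk, Castle Tasting, Old-Town Visit).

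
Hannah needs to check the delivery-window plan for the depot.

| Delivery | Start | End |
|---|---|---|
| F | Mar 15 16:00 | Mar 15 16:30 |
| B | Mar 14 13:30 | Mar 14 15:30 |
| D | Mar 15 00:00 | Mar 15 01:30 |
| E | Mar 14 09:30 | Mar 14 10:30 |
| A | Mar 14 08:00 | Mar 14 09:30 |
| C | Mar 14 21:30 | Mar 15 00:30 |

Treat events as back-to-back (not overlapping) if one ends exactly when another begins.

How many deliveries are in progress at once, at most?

2

Sort all start/end points and keep a running count:
Mar 14 08:00 start A → 1
Mar 14 09:30 end A → 0
Mar 14 09:30 start E → 1
Mar 14 10:30 end E → 0
Mar 14 13:30 start B → 1
Mar 14 15:30 end B → 0
Mar 14 21:30 start C → 1
Mar 15 00:00 start D → 2
Mar 15 00:30 end C → 1
Mar 15 01:30 end D → 0
Mar 15 16:00 start F → 1
Mar 15 16:30 end F → 0
Peak is 2, at Mar 15 00:00 (C, D).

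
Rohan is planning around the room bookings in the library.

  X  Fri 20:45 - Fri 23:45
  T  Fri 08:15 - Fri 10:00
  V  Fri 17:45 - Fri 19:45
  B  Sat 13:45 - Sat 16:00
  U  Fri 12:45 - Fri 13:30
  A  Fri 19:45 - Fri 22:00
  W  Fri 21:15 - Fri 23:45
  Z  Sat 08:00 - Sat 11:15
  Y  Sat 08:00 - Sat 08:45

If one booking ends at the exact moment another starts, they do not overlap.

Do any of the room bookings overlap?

Yes

Sorted by start: T, U, V, A, X, W, Y, Z, B.
U starts after T ends — done with T.
V starts after U ends — done with U.
A starts exactly when V ends (back-to-back, no overlap) — done with V.
X starts before A ends → A and X overlap.
That's a conflict, so the schedule is not conflict-free.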